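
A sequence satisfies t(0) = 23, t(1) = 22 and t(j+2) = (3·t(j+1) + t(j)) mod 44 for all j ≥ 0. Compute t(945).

We have t(0) = 23, t(1) = 22, t(2) = 1, t(3) = 25, t(4) = 32, t(5) = 33, t(6) = 43, t(7) = 30, t(8) = 1, t(9) = 33, t(10) = 12, t(11) = 25, t(12) = 43, t(13) = 22, t(14) = 21, t(15) = 41, t(16) = 12, t(17) = 33, t(18) = 23, t(19) = 14, t(20) = 21, t(21) = 33, t(22) = 32, t(23) = 41, t(24) = 23, t(25) = 22.
Since (t(24), t(25)) = (t(0), t(1)) = (23, 22) (two consecutive terms determine the rest), the sequence is periodic with period 24.
(945 - 0) mod 24 = 9, so t(945) = t(9) = 33.

33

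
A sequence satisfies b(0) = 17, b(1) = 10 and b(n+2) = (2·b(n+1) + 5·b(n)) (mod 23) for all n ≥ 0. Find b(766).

Computing terms: b(0) = 17,  b(1) = 10,  b(2) = 13,  b(3) = 7,  b(4) = 10,  b(5) = 9,  b(6) = 22,  b(7) = 20,  b(8) = 12,  b(9) = 9,  b(10) = 9,  b(11) = 17,  b(12) = 10.
The sequence repeats with period 11.
(766 - 0) mod 11 = 7, so b(766) = b(7) = 20.

20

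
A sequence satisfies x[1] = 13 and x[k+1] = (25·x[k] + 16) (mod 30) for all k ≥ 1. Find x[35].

11

x[1] = 13; x[2] = 11; x[3] = 21; x[4] = 1; x[5] = 11.
Since x[5] = x[2] = 11, the sequence is eventually periodic: after a pre-period of length 1 it cycles with period 3.
For k ≥ 2, x[k] depends only on (k - 2) mod 3. (35 - 2) mod 3 = 0, so x[35] = x[2] = 11.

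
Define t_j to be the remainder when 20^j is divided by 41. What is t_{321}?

20

Computing terms: t_0 = 1; t_1 = 20; t_2 = 31; t_3 = 5; t_4 = 18; t_5 = 32; t_6 = 25; t_7 = 8; t_8 = 37; t_9 = 2; t_{10} = 40; t_{11} = 21; t_{12} = 10; t_{13} = 36; t_{14} = 23; t_{15} = 9; t_{16} = 16; t_{17} = 33; t_{18} = 4; t_{19} = 39; t_{20} = 1.
Since t_{20} = t_0 = 1, the sequence is periodic with period 20.
So t_{321} = t_{0 + ((321-0) mod 20)} = t_1 = 20.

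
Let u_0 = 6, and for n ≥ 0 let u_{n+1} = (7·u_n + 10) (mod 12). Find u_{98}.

2

Computing terms: u_0 = 6, u_1 = 4, u_2 = 2, u_3 = 0, u_4 = 10, u_5 = 8, u_6 = 6.
Since u_6 = u_0 = 6, the sequence is periodic with period 6.
(98 - 0) mod 6 = 2, so u_{98} = u_2 = 2.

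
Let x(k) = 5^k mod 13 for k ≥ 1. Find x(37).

Listing terms: x(1) = 5,  x(2) = 12,  x(3) = 8,  x(4) = 1,  x(5) = 5.
Since x(5) = x(1) = 5, the sequence is periodic with period 4.
So x(37) = x(1 + ((37-1) mod 4)) = x(1) = 5.

5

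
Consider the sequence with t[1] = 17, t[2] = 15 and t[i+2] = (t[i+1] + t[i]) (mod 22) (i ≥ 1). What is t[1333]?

Computing terms: t[1] = 17, t[2] = 15, t[3] = 10, t[4] = 3, t[5] = 13, t[6] = 16, t[7] = 7, t[8] = 1, t[9] = 8, t[10] = 9, t[11] = 17, t[12] = 4, t[13] = 21, t[14] = 3, t[15] = 2, t[16] = 5, t[17] = 7, t[18] = 12, t[19] = 19, t[20] = 9, t[21] = 6, t[22] = 15, t[23] = 21, t[24] = 14, t[25] = 13, t[26] = 5, t[27] = 18, t[28] = 1, t[29] = 19, t[30] = 20, t[31] = 17, t[32] = 15.
Since (t[31], t[32]) = (t[1], t[2]) = (17, 15) (two consecutive terms determine the rest), the sequence is periodic with period 30.
(1333 - 1) mod 30 = 12, so t[1333] = t[13] = 21.

21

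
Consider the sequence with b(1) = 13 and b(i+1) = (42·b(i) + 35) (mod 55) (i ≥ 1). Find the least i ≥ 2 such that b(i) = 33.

b(1) = 13; b(2) = 31; b(3) = 17; b(4) = 34; b(5) = 33; b(6) = 46; b(7) = 42; b(8) = 39; b(9) = 23; b(10) = 11; b(11) = 2; b(12) = 9; b(13) = 28; b(14) = 1; b(15) = 22; b(16) = 24; b(17) = 53; b(18) = 6; b(19) = 12; b(20) = 44; b(21) = 13.
Since b(21) = b(1) = 13, the sequence is periodic with period 20.
The value 33 first appears (with i ≥ 2) at b(5).

5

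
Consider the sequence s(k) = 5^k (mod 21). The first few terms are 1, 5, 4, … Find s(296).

Computing terms: s(0) = 1, s(1) = 5, s(2) = 4, s(3) = 20, s(4) = 16, s(5) = 17, s(6) = 1.
Since s(6) = s(0) = 1, the sequence is periodic with period 6.
So s(296) = s(0 + ((296-0) mod 6)) = s(2) = 4.

4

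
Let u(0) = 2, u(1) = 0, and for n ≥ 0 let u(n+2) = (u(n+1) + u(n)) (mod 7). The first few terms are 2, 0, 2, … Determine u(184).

u(0) = 2; u(1) = 0; u(2) = 2; u(3) = 2; u(4) = 4; u(5) = 6; u(6) = 3; u(7) = 2; u(8) = 5; u(9) = 0; u(10) = 5; u(11) = 5; u(12) = 3; u(13) = 1; u(14) = 4; u(15) = 5; u(16) = 2; u(17) = 0.
Since (u(16), u(17)) = (u(0), u(1)) = (2, 0) (two consecutive terms determine the rest), the sequence is periodic with period 16.
So u(184) = u(0 + ((184-0) mod 16)) = u(8) = 5.

5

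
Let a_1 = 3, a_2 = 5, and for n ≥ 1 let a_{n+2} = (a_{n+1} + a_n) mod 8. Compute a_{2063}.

1

a_1 = 3, a_2 = 5, a_3 = 0, a_4 = 5, a_5 = 5, a_6 = 2, a_7 = 7, a_8 = 1, a_9 = 0, a_{10} = 1, a_{11} = 1, a_{12} = 2, a_{13} = 3, a_{14} = 5.
Since (a_{13}, a_{14}) = (a_1, a_2) = (3, 5) (two consecutive terms determine the rest), the sequence is periodic with period 12.
So a_{2063} = a_{1 + ((2063-1) mod 12)} = a_{11} = 1.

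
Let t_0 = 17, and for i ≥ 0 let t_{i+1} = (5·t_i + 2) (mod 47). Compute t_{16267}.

8

We have t_0 = 17, t_1 = 40, t_2 = 14, t_3 = 25, t_4 = 33, t_5 = 26, t_6 = 38, t_7 = 4, t_8 = 22, t_9 = 18, t_{10} = 45, t_{11} = 39, t_{12} = 9, t_{13} = 0, t_{14} = 2, t_{15} = 12, t_{16} = 15, t_{17} = 30, t_{18} = 11, t_{19} = 10, t_{20} = 5, t_{21} = 27, t_{22} = 43, t_{23} = 29, t_{24} = 6, t_{25} = 32, t_{26} = 21, t_{27} = 13, t_{28} = 20, t_{29} = 8, t_{30} = 42, t_{31} = 24, t_{32} = 28, t_{33} = 1, t_{34} = 7, t_{35} = 37, t_{36} = 46, t_{37} = 44, t_{38} = 34, t_{39} = 31, t_{40} = 16, t_{41} = 35, t_{42} = 36, t_{43} = 41, t_{44} = 19, t_{45} = 3, t_{46} = 17.
Since t_{46} = t_0 = 17, the sequence is periodic with period 46.
So t_{16267} = t_{0 + ((16267-0) mod 46)} = t_{29} = 8.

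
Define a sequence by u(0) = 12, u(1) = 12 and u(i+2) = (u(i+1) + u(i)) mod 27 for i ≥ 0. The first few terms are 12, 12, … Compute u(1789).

15

We have u(0) = 12; u(1) = 12; u(2) = 24; u(3) = 9; u(4) = 6; u(5) = 15; u(6) = 21; u(7) = 9; u(8) = 3; u(9) = 12; u(10) = 15; u(11) = 0; u(12) = 15; u(13) = 15; u(14) = 3; u(15) = 18; u(16) = 21; u(17) = 12; u(18) = 6; u(19) = 18; u(20) = 24; u(21) = 15; u(22) = 12; u(23) = 0; u(24) = 12; u(25) = 12.
The sequence repeats with period 24.
(1789 - 0) mod 24 = 13, so u(1789) = u(13) = 15.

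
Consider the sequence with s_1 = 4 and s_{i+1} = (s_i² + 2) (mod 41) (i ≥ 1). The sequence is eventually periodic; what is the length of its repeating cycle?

5

Computing terms: s_1 = 4, s_2 = 18, s_3 = 39, s_4 = 6, s_5 = 38, s_6 = 11, s_7 = 0, s_8 = 2, s_9 = 6.
Since s_9 = s_4 = 6, the sequence is eventually periodic: after a pre-period of length 3 it cycles with period 5.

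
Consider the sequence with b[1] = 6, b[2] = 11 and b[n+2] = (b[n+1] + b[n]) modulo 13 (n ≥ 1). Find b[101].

b[1] = 6,  b[2] = 11,  b[3] = 4,  b[4] = 2,  b[5] = 6,  b[6] = 8,  b[7] = 1,  b[8] = 9,  b[9] = 10,  b[10] = 6,  b[11] = 3,  b[12] = 9,  b[13] = 12,  b[14] = 8,  b[15] = 7,  b[16] = 2,  b[17] = 9,  b[18] = 11,  b[19] = 7,  b[20] = 5,  b[21] = 12,  b[22] = 4,  b[23] = 3,  b[24] = 7,  b[25] = 10,  b[26] = 4,  b[27] = 1,  b[28] = 5,  b[29] = 6,  b[30] = 11.
Since (b[29], b[30]) = (b[1], b[2]) = (6, 11) (two consecutive terms determine the rest), the sequence is periodic with period 28.
(101 - 1) mod 28 = 16, so b[101] = b[17] = 9.

9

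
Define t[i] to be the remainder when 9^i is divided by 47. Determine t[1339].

17

Computing terms: t[1] = 9,  t[2] = 34,  t[3] = 24,  t[4] = 28,  t[5] = 17,  t[6] = 12,  t[7] = 14,  t[8] = 32,  t[9] = 6,  t[10] = 7,  t[11] = 16,  t[12] = 3,  t[13] = 27,  t[14] = 8,  t[15] = 25,  t[16] = 37,  t[17] = 4,  t[18] = 36,  t[19] = 42,  t[20] = 2,  t[21] = 18,  t[22] = 21,  t[23] = 1,  t[24] = 9.
The sequence repeats with period 23.
So t[1339] = t[1 + ((1339-1) mod 23)] = t[5] = 17.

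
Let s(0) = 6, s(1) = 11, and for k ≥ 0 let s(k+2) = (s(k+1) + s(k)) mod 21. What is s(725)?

10

Computing terms: s(0) = 6, s(1) = 11, s(2) = 17, s(3) = 7, s(4) = 3, s(5) = 10, s(6) = 13, s(7) = 2, s(8) = 15, s(9) = 17, s(10) = 11, s(11) = 7, s(12) = 18, s(13) = 4, s(14) = 1, s(15) = 5, s(16) = 6, s(17) = 11.
The sequence repeats with period 16.
So s(725) = s(0 + ((725-0) mod 16)) = s(5) = 10.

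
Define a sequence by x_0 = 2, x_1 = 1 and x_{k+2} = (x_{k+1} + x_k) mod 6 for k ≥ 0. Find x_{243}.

We have x_0 = 2; x_1 = 1; x_2 = 3; x_3 = 4; x_4 = 1; x_5 = 5; x_6 = 0; x_7 = 5; x_8 = 5; x_9 = 4; x_{10} = 3; x_{11} = 1; x_{12} = 4; x_{13} = 5; x_{14} = 3; x_{15} = 2; x_{16} = 5; x_{17} = 1; x_{18} = 0; x_{19} = 1; x_{20} = 1; x_{21} = 2; x_{22} = 3; x_{23} = 5; x_{24} = 2; x_{25} = 1.
The sequence repeats with period 24.
(243 - 0) mod 24 = 3, so x_{243} = x_3 = 4.

4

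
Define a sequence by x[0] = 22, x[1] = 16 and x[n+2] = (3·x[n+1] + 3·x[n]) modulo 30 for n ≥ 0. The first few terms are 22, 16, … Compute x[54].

We have x[0] = 22, x[1] = 16, x[2] = 24, x[3] = 0, x[4] = 12, x[5] = 6, x[6] = 24, x[7] = 0.
Since (x[6], x[7]) = (x[2], x[3]) = (24, 0) (two consecutive terms determine the rest), the sequence is eventually periodic: after a pre-period of length 2 it cycles with period 4.
For n ≥ 2, x[n] depends only on (n - 2) mod 4. (54 - 2) mod 4 = 0, so x[54] = x[2] = 24.

24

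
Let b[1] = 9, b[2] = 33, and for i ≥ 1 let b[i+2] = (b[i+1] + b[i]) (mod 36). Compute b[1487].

21

Listing terms: b[1] = 9,  b[2] = 33,  b[3] = 6,  b[4] = 3,  b[5] = 9,  b[6] = 12,  b[7] = 21,  b[8] = 33,  b[9] = 18,  b[10] = 15,  b[11] = 33,  b[12] = 12,  b[13] = 9,  b[14] = 21,  b[15] = 30,  b[16] = 15,  b[17] = 9,  b[18] = 24,  b[19] = 33,  b[20] = 21,  b[21] = 18,  b[22] = 3,  b[23] = 21,  b[24] = 24,  b[25] = 9,  b[26] = 33.
The sequence repeats with period 24.
So b[1487] = b[1 + ((1487-1) mod 24)] = b[23] = 21.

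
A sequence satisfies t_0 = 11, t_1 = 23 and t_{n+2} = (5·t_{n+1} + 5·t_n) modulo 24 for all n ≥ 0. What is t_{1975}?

We have t_0 = 11,  t_1 = 23,  t_2 = 2,  t_3 = 5,  t_4 = 11,  t_5 = 8,  t_6 = 23,  t_7 = 11,  t_8 = 2,  t_9 = 17,  t_{10} = 23,  t_{11} = 8,  t_{12} = 11,  t_{13} = 23.
The sequence repeats with period 12.
(1975 - 0) mod 12 = 7, so t_{1975} = t_7 = 11.

11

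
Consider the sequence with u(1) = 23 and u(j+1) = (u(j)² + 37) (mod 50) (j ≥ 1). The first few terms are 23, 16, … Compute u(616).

Listing terms: u(1) = 23; u(2) = 16; u(3) = 43; u(4) = 36; u(5) = 33; u(6) = 26; u(7) = 13; u(8) = 6; u(9) = 23.
Since u(9) = u(1) = 23, the sequence is periodic with period 8.
(616 - 1) mod 8 = 7, so u(616) = u(8) = 6.

6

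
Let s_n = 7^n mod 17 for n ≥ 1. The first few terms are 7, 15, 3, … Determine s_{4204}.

13

Listing terms: s_1 = 7, s_2 = 15, s_3 = 3, s_4 = 4, s_5 = 11, s_6 = 9, s_7 = 12, s_8 = 16, s_9 = 10, s_{10} = 2, s_{11} = 14, s_{12} = 13, s_{13} = 6, s_{14} = 8, s_{15} = 5, s_{16} = 1, s_{17} = 7.
Since s_{17} = s_1 = 7, the sequence is periodic with period 16.
So s_{4204} = s_{1 + ((4204-1) mod 16)} = s_{12} = 13.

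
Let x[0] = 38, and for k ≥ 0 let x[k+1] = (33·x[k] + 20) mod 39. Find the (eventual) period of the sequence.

Listing terms: x[0] = 38, x[1] = 26, x[2] = 20, x[3] = 17, x[4] = 35, x[5] = 5, x[6] = 29, x[7] = 2, x[8] = 8, x[9] = 11, x[10] = 32, x[11] = 23, x[12] = 38.
The sequence repeats with period 12.

12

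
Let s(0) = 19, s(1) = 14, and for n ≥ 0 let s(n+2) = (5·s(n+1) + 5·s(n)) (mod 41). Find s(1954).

17

Listing terms: s(0) = 19, s(1) = 14, s(2) = 1, s(3) = 34, s(4) = 11, s(5) = 20, s(6) = 32, s(7) = 14, s(8) = 25, s(9) = 31, s(10) = 34, s(11) = 38, s(12) = 32, s(13) = 22, s(14) = 24, s(15) = 25, s(16) = 40, s(17) = 38, s(18) = 21, s(19) = 8, s(20) = 22, s(21) = 27, s(22) = 40, s(23) = 7, s(24) = 30, s(25) = 21, s(26) = 9, s(27) = 27, s(28) = 16, s(29) = 10, s(30) = 7, s(31) = 3, s(32) = 9, s(33) = 19, s(34) = 17, s(35) = 16, s(36) = 1, s(37) = 3, s(38) = 20, s(39) = 33, s(40) = 19, s(41) = 14.
Since (s(40), s(41)) = (s(0), s(1)) = (19, 14) (two consecutive terms determine the rest), the sequence is periodic with period 40.
(1954 - 0) mod 40 = 34, so s(1954) = s(34) = 17.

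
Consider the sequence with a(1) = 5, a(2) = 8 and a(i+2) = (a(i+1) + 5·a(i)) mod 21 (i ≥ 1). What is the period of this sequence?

Computing terms: a(1) = 5, a(2) = 8, a(3) = 12, a(4) = 10, a(5) = 7, a(6) = 15, a(7) = 8, a(8) = 20, a(9) = 18, a(10) = 13, a(11) = 19, a(12) = 0, a(13) = 11, a(14) = 11, a(15) = 3, a(16) = 16, a(17) = 10, a(18) = 6, a(19) = 14, a(20) = 2, a(21) = 9, a(22) = 19, a(23) = 1, a(24) = 12, a(25) = 17, a(26) = 14, a(27) = 15, a(28) = 1, a(29) = 13, a(30) = 18, a(31) = 20, a(32) = 5, a(33) = 0, a(34) = 4, a(35) = 4, a(36) = 3, a(37) = 2, a(38) = 17, a(39) = 6, a(40) = 7, a(41) = 16, a(42) = 9, a(43) = 5, a(44) = 8.
Since (a(43), a(44)) = (a(1), a(2)) = (5, 8) (two consecutive terms determine the rest), the sequence is periodic with period 42.

42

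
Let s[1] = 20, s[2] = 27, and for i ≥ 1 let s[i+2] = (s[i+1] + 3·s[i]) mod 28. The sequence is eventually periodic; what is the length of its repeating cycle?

24

We have s[1] = 20, s[2] = 27, s[3] = 3, s[4] = 0, s[5] = 9, s[6] = 9, s[7] = 8, s[8] = 7, s[9] = 3, s[10] = 24, s[11] = 5, s[12] = 21, s[13] = 8, s[14] = 15, s[15] = 11, s[16] = 0, s[17] = 5, s[18] = 5, s[19] = 20, s[20] = 7, s[21] = 11, s[22] = 4, s[23] = 9, s[24] = 21, s[25] = 20, s[26] = 27.
The sequence repeats with period 24.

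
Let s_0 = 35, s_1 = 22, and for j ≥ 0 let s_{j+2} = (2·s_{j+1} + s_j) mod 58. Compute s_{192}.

Computing terms: s_0 = 35,  s_1 = 22,  s_2 = 21,  s_3 = 6,  s_4 = 33,  s_5 = 14,  s_6 = 3,  s_7 = 20,  s_8 = 43,  s_9 = 48,  s_{10} = 23,  s_{11} = 36,  s_{12} = 37,  s_{13} = 52,  s_{14} = 25,  s_{15} = 44,  s_{16} = 55,  s_{17} = 38,  s_{18} = 15,  s_{19} = 10,  s_{20} = 35,  s_{21} = 22.
Since (s_{20}, s_{21}) = (s_0, s_1) = (35, 22) (two consecutive terms determine the rest), the sequence is periodic with period 20.
(192 - 0) mod 20 = 12, so s_{192} = s_{12} = 37.

37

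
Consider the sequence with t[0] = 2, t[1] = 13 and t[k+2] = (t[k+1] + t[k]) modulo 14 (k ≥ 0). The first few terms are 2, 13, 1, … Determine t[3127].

3

Listing terms: t[0] = 2,  t[1] = 13,  t[2] = 1,  t[3] = 0,  t[4] = 1,  t[5] = 1,  t[6] = 2,  t[7] = 3,  t[8] = 5,  t[9] = 8,  t[10] = 13,  t[11] = 7,  t[12] = 6,  t[13] = 13,  t[14] = 5,  t[15] = 4,  t[16] = 9,  t[17] = 13,  t[18] = 8,  t[19] = 7,  t[20] = 1,  t[21] = 8,  t[22] = 9,  t[23] = 3,  t[24] = 12,  t[25] = 1,  t[26] = 13,  t[27] = 0,  t[28] = 13,  t[29] = 13,  t[30] = 12,  t[31] = 11,  t[32] = 9,  t[33] = 6,  t[34] = 1,  t[35] = 7,  t[36] = 8,  t[37] = 1,  t[38] = 9,  t[39] = 10,  t[40] = 5,  t[41] = 1,  t[42] = 6,  t[43] = 7,  t[44] = 13,  t[45] = 6,  t[46] = 5,  t[47] = 11,  t[48] = 2,  t[49] = 13.
The sequence repeats with period 48.
(3127 - 0) mod 48 = 7, so t[3127] = t[7] = 3.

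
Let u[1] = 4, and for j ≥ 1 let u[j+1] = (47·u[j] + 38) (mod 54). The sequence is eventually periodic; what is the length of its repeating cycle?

Computing terms: u[1] = 4, u[2] = 10, u[3] = 22, u[4] = 46, u[5] = 40, u[6] = 28, u[7] = 4.
Since u[7] = u[1] = 4, the sequence is periodic with period 6.

6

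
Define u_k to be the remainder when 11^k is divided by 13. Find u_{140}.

9

Listing terms: u_1 = 11; u_2 = 4; u_3 = 5; u_4 = 3; u_5 = 7; u_6 = 12; u_7 = 2; u_8 = 9; u_9 = 8; u_{10} = 10; u_{11} = 6; u_{12} = 1; u_{13} = 11.
Since u_{13} = u_1 = 11, the sequence is periodic with period 12.
So u_{140} = u_{1 + ((140-1) mod 12)} = u_8 = 9.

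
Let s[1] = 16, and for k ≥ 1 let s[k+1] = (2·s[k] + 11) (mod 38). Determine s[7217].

Listing terms: s[1] = 16,  s[2] = 5,  s[3] = 21,  s[4] = 15,  s[5] = 3,  s[6] = 17,  s[7] = 7,  s[8] = 25,  s[9] = 23,  s[10] = 19,  s[11] = 11,  s[12] = 33,  s[13] = 1,  s[14] = 13,  s[15] = 37,  s[16] = 9,  s[17] = 29,  s[18] = 31,  s[19] = 35,  s[20] = 5.
Since s[20] = s[2] = 5, the sequence is eventually periodic: after a pre-period of length 1 it cycles with period 18.
For k ≥ 2, s[k] depends only on (k - 2) mod 18. (7217 - 2) mod 18 = 15, so s[7217] = s[17] = 29.

29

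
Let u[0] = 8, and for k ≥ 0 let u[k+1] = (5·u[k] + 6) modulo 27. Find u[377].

We have u[0] = 8; u[1] = 19; u[2] = 20; u[3] = 25; u[4] = 23; u[5] = 13; u[6] = 17; u[7] = 10; u[8] = 2; u[9] = 16; u[10] = 5; u[11] = 4; u[12] = 26; u[13] = 1; u[14] = 11; u[15] = 7; u[16] = 14; u[17] = 22; u[18] = 8.
Since u[18] = u[0] = 8, the sequence is periodic with period 18.
So u[377] = u[0 + ((377-0) mod 18)] = u[17] = 22.

22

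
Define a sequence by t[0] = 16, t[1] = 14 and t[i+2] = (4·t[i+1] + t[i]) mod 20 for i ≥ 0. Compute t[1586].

8

Listing terms: t[0] = 16, t[1] = 14, t[2] = 12, t[3] = 2, t[4] = 0, t[5] = 2, t[6] = 8, t[7] = 14, t[8] = 4, t[9] = 10, t[10] = 4, t[11] = 6, t[12] = 8, t[13] = 18, t[14] = 0, t[15] = 18, t[16] = 12, t[17] = 6, t[18] = 16, t[19] = 10, t[20] = 16, t[21] = 14.
The sequence repeats with period 20.
(1586 - 0) mod 20 = 6, so t[1586] = t[6] = 8.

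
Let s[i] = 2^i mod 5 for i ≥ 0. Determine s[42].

4

s[0] = 1,  s[1] = 2,  s[2] = 4,  s[3] = 3,  s[4] = 1.
The sequence repeats with period 4.
(42 - 0) mod 4 = 2, so s[42] = s[2] = 4.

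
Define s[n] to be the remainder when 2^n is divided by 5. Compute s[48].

We have s[0] = 1, s[1] = 2, s[2] = 4, s[3] = 3, s[4] = 1.
The sequence repeats with period 4.
(48 - 0) mod 4 = 0, so s[48] = s[0] = 1.

1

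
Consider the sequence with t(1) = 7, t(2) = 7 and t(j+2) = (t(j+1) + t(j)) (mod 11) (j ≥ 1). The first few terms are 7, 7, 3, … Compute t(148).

4

Listing terms: t(1) = 7,  t(2) = 7,  t(3) = 3,  t(4) = 10,  t(5) = 2,  t(6) = 1,  t(7) = 3,  t(8) = 4,  t(9) = 7,  t(10) = 0,  t(11) = 7,  t(12) = 7.
Since (t(11), t(12)) = (t(1), t(2)) = (7, 7) (two consecutive terms determine the rest), the sequence is periodic with period 10.
(148 - 1) mod 10 = 7, so t(148) = t(8) = 4.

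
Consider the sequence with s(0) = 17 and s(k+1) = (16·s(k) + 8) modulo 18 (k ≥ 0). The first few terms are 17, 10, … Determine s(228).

14

s(0) = 17,  s(1) = 10,  s(2) = 6,  s(3) = 14,  s(4) = 16,  s(5) = 12,  s(6) = 2,  s(7) = 4,  s(8) = 0,  s(9) = 8,  s(10) = 10.
Since s(10) = s(1) = 10, the sequence is eventually periodic: after a pre-period of length 1 it cycles with period 9.
For k ≥ 1, s(k) depends only on (k - 1) mod 9. (228 - 1) mod 9 = 2, so s(228) = s(3) = 14.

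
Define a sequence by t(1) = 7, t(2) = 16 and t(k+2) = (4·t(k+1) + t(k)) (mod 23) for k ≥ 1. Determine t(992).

11

We have t(1) = 7; t(2) = 16; t(3) = 2; t(4) = 1; t(5) = 6; t(6) = 2; t(7) = 14; t(8) = 12; t(9) = 16; t(10) = 7; t(11) = 21; t(12) = 22; t(13) = 17; t(14) = 21; t(15) = 9; t(16) = 11; t(17) = 7; t(18) = 16.
The sequence repeats with period 16.
So t(992) = t(1 + ((992-1) mod 16)) = t(16) = 11.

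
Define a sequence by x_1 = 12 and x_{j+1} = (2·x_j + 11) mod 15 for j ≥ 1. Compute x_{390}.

5

Listing terms: x_1 = 12,  x_2 = 5,  x_3 = 6,  x_4 = 8,  x_5 = 12.
The sequence repeats with period 4.
So x_{390} = x_{1 + ((390-1) mod 4)} = x_2 = 5.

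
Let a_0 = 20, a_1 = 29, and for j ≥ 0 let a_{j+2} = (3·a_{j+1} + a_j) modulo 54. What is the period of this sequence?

Listing terms: a_0 = 20, a_1 = 29, a_2 = 53, a_3 = 26, a_4 = 23, a_5 = 41, a_6 = 38, a_7 = 47, a_8 = 17, a_9 = 44, a_{10} = 41, a_{11} = 5, a_{12} = 2, a_{13} = 11, a_{14} = 35, a_{15} = 8, a_{16} = 5, a_{17} = 23, a_{18} = 20, a_{19} = 29.
Since (a_{18}, a_{19}) = (a_0, a_1) = (20, 29) (two consecutive terms determine the rest), the sequence is periodic with period 18.

18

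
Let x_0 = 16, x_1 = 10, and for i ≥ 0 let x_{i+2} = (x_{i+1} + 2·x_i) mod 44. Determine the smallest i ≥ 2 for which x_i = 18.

Computing terms: x_0 = 16; x_1 = 10; x_2 = 42; x_3 = 18; x_4 = 14; x_5 = 6; x_6 = 34; x_7 = 2; x_8 = 26; x_9 = 30; x_{10} = 38; x_{11} = 10; x_{12} = 42.
Since (x_{11}, x_{12}) = (x_1, x_2) = (10, 42) (two consecutive terms determine the rest), the sequence is eventually periodic: after a pre-period of length 1 it cycles with period 10.
The value 18 first appears (with i ≥ 2) at x_3.

3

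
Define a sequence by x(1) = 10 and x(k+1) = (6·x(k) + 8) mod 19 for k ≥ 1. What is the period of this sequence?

Computing terms: x(1) = 10,  x(2) = 11,  x(3) = 17,  x(4) = 15,  x(5) = 3,  x(6) = 7,  x(7) = 12,  x(8) = 4,  x(9) = 13,  x(10) = 10.
Since x(10) = x(1) = 10, the sequence is periodic with period 9.

9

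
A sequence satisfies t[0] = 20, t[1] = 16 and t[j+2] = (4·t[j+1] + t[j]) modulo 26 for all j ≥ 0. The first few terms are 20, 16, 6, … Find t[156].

20

Computing terms: t[0] = 20, t[1] = 16, t[2] = 6, t[3] = 14, t[4] = 10, t[5] = 2, t[6] = 18, t[7] = 22, t[8] = 2, t[9] = 4, t[10] = 18, t[11] = 24, t[12] = 10, t[13] = 12, t[14] = 6, t[15] = 10, t[16] = 20, t[17] = 12, t[18] = 16, t[19] = 24, t[20] = 8, t[21] = 4, t[22] = 24, t[23] = 22, t[24] = 8, t[25] = 2, t[26] = 16, t[27] = 14, t[28] = 20, t[29] = 16.
The sequence repeats with period 28.
(156 - 0) mod 28 = 16, so t[156] = t[16] = 20.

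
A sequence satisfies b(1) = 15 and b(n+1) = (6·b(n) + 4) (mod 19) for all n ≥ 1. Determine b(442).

We have b(1) = 15; b(2) = 18; b(3) = 17; b(4) = 11; b(5) = 13; b(6) = 6; b(7) = 2; b(8) = 16; b(9) = 5; b(10) = 15.
Since b(10) = b(1) = 15, the sequence is periodic with period 9.
So b(442) = b(1 + ((442-1) mod 9)) = b(1) = 15.

15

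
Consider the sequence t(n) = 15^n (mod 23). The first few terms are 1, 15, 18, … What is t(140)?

4

t(0) = 1,  t(1) = 15,  t(2) = 18,  t(3) = 17,  t(4) = 2,  t(5) = 7,  t(6) = 13,  t(7) = 11,  t(8) = 4,  t(9) = 14,  t(10) = 3,  t(11) = 22,  t(12) = 8,  t(13) = 5,  t(14) = 6,  t(15) = 21,  t(16) = 16,  t(17) = 10,  t(18) = 12,  t(19) = 19,  t(20) = 9,  t(21) = 20,  t(22) = 1.
The sequence repeats with period 22.
So t(140) = t(0 + ((140-0) mod 22)) = t(8) = 4.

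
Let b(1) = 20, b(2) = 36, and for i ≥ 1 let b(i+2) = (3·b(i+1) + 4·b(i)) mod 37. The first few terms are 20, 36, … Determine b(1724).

10

Computing terms: b(1) = 20, b(2) = 36, b(3) = 3, b(4) = 5, b(5) = 27, b(6) = 27, b(7) = 4, b(8) = 9, b(9) = 6, b(10) = 17, b(11) = 1, b(12) = 34, b(13) = 32, b(14) = 10, b(15) = 10, b(16) = 33, b(17) = 28, b(18) = 31, b(19) = 20, b(20) = 36.
Since (b(19), b(20)) = (b(1), b(2)) = (20, 36) (two consecutive terms determine the rest), the sequence is periodic with period 18.
So b(1724) = b(1 + ((1724-1) mod 18)) = b(14) = 10.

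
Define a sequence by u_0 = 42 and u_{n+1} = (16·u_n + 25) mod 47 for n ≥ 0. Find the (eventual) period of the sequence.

23

u_0 = 42, u_1 = 39, u_2 = 38, u_3 = 22, u_4 = 1, u_5 = 41, u_6 = 23, u_7 = 17, u_8 = 15, u_9 = 30, u_{10} = 35, u_{11} = 21, u_{12} = 32, u_{13} = 20, u_{14} = 16, u_{15} = 46, u_{16} = 9, u_{17} = 28, u_{18} = 3, u_{19} = 26, u_{20} = 18, u_{21} = 31, u_{22} = 4, u_{23} = 42.
Since u_{23} = u_0 = 42, the sequence is periodic with period 23.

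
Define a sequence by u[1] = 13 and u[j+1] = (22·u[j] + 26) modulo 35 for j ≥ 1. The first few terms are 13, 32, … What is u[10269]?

Computing terms: u[1] = 13,  u[2] = 32,  u[3] = 30,  u[4] = 21,  u[5] = 33,  u[6] = 17,  u[7] = 15,  u[8] = 6,  u[9] = 18,  u[10] = 2,  u[11] = 0,  u[12] = 26,  u[13] = 3,  u[14] = 22,  u[15] = 20,  u[16] = 11,  u[17] = 23,  u[18] = 7,  u[19] = 5,  u[20] = 31,  u[21] = 8,  u[22] = 27,  u[23] = 25,  u[24] = 16,  u[25] = 28,  u[26] = 12,  u[27] = 10,  u[28] = 1,  u[29] = 13.
The sequence repeats with period 28.
So u[10269] = u[1 + ((10269-1) mod 28)] = u[21] = 8.

8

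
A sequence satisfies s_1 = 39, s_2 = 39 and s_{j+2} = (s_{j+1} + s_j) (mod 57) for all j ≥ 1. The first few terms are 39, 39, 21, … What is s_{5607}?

15

s_1 = 39, s_2 = 39, s_3 = 21, s_4 = 3, s_5 = 24, s_6 = 27, s_7 = 51, s_8 = 21, s_9 = 15, s_{10} = 36, s_{11} = 51, s_{12} = 30, s_{13} = 24, s_{14} = 54, s_{15} = 21, s_{16} = 18, s_{17} = 39, s_{18} = 0, s_{19} = 39, s_{20} = 39.
The sequence repeats with period 18.
So s_{5607} = s_{1 + ((5607-1) mod 18)} = s_9 = 15.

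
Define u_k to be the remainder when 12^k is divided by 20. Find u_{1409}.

Computing terms: u_1 = 12; u_2 = 4; u_3 = 8; u_4 = 16; u_5 = 12.
Since u_5 = u_1 = 12, the sequence is periodic with period 4.
(1409 - 1) mod 4 = 0, so u_{1409} = u_1 = 12.

12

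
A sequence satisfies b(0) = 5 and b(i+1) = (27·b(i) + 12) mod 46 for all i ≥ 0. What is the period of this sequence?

We have b(0) = 5, b(1) = 9, b(2) = 25, b(3) = 43, b(4) = 23, b(5) = 35, b(6) = 37, b(7) = 45, b(8) = 31, b(9) = 21, b(10) = 27, b(11) = 5.
Since b(11) = b(0) = 5, the sequence is periodic with period 11.

11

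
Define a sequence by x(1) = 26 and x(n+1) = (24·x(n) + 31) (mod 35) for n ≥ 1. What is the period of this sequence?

6

We have x(1) = 26, x(2) = 25, x(3) = 1, x(4) = 20, x(5) = 21, x(6) = 10, x(7) = 26.
Since x(7) = x(1) = 26, the sequence is periodic with period 6.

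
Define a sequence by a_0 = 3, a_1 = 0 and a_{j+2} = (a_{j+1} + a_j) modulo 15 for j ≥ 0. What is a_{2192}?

12

We have a_0 = 3; a_1 = 0; a_2 = 3; a_3 = 3; a_4 = 6; a_5 = 9; a_6 = 0; a_7 = 9; a_8 = 9; a_9 = 3; a_{10} = 12; a_{11} = 0; a_{12} = 12; a_{13} = 12; a_{14} = 9; a_{15} = 6; a_{16} = 0; a_{17} = 6; a_{18} = 6; a_{19} = 12; a_{20} = 3; a_{21} = 0.
The sequence repeats with period 20.
So a_{2192} = a_{0 + ((2192-0) mod 20)} = a_{12} = 12.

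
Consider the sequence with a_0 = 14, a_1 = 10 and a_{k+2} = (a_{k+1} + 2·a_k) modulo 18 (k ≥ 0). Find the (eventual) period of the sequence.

Computing terms: a_0 = 14, a_1 = 10, a_2 = 2, a_3 = 4, a_4 = 8, a_5 = 16, a_6 = 14, a_7 = 10.
The sequence repeats with period 6.

6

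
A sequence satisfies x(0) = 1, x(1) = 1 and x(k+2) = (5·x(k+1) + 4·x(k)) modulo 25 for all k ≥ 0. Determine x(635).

Computing terms: x(0) = 1,  x(1) = 1,  x(2) = 9,  x(3) = 24,  x(4) = 6,  x(5) = 1,  x(6) = 4,  x(7) = 24,  x(8) = 11,  x(9) = 1,  x(10) = 24,  x(11) = 24,  x(12) = 16,  x(13) = 1,  x(14) = 19,  x(15) = 24,  x(16) = 21,  x(17) = 1,  x(18) = 14,  x(19) = 24,  x(20) = 1,  x(21) = 1.
Since (x(20), x(21)) = (x(0), x(1)) = (1, 1) (two consecutive terms determine the rest), the sequence is periodic with period 20.
So x(635) = x(0 + ((635-0) mod 20)) = x(15) = 24.

24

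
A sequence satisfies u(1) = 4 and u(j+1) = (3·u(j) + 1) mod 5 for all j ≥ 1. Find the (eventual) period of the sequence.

4

Computing terms: u(1) = 4,  u(2) = 3,  u(3) = 0,  u(4) = 1,  u(5) = 4.
Since u(5) = u(1) = 4, the sequence is periodic with period 4.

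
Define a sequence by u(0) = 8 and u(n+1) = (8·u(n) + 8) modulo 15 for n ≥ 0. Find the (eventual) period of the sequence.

4

Computing terms: u(0) = 8; u(1) = 12; u(2) = 14; u(3) = 0; u(4) = 8.
Since u(4) = u(0) = 8, the sequence is periodic with period 4.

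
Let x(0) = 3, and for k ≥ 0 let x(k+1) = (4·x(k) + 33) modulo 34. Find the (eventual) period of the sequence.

4

Listing terms: x(0) = 3,  x(1) = 11,  x(2) = 9,  x(3) = 1,  x(4) = 3.
The sequence repeats with period 4.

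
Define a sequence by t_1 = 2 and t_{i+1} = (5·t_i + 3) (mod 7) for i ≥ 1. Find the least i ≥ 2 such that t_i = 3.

We have t_1 = 2; t_2 = 6; t_3 = 5; t_4 = 0; t_5 = 3; t_6 = 4; t_7 = 2.
Since t_7 = t_1 = 2, the sequence is periodic with period 6.
The value 3 first appears (with i ≥ 2) at t_5.

5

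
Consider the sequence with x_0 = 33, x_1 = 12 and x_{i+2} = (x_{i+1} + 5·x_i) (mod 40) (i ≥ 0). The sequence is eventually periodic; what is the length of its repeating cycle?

We have x_0 = 33,  x_1 = 12,  x_2 = 17,  x_3 = 37,  x_4 = 2,  x_5 = 27,  x_6 = 37,  x_7 = 12,  x_8 = 37,  x_9 = 17,  x_{10} = 2,  x_{11} = 7,  x_{12} = 17,  x_{13} = 12,  x_{14} = 17.
Since (x_{13}, x_{14}) = (x_1, x_2) = (12, 17) (two consecutive terms determine the rest), the sequence is eventually periodic: after a pre-period of length 1 it cycles with period 12.

12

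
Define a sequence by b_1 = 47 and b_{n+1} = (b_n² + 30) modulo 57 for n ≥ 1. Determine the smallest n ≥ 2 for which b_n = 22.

5

b_1 = 47; b_2 = 16; b_3 = 1; b_4 = 31; b_5 = 22; b_6 = 1.
Since b_6 = b_3 = 1, the sequence is eventually periodic: after a pre-period of length 2 it cycles with period 3.
The value 22 first appears (with n ≥ 2) at b_5.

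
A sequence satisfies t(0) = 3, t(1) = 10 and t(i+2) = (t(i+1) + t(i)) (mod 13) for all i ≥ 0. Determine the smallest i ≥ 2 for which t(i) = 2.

Listing terms: t(0) = 3, t(1) = 10, t(2) = 0, t(3) = 10, t(4) = 10, t(5) = 7, t(6) = 4, t(7) = 11, t(8) = 2, t(9) = 0, t(10) = 2, t(11) = 2, t(12) = 4, t(13) = 6, t(14) = 10, t(15) = 3, t(16) = 0, t(17) = 3, t(18) = 3, t(19) = 6, t(20) = 9, t(21) = 2, t(22) = 11, t(23) = 0, t(24) = 11, t(25) = 11, t(26) = 9, t(27) = 7, t(28) = 3, t(29) = 10.
The sequence repeats with period 28.
The value 2 first appears (with i ≥ 2) at t(8).

8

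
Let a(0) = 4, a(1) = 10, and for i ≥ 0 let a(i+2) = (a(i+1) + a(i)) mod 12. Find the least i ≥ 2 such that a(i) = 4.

We have a(0) = 4; a(1) = 10; a(2) = 2; a(3) = 0; a(4) = 2; a(5) = 2; a(6) = 4; a(7) = 6; a(8) = 10; a(9) = 4; a(10) = 2; a(11) = 6; a(12) = 8; a(13) = 2; a(14) = 10; a(15) = 0; a(16) = 10; a(17) = 10; a(18) = 8; a(19) = 6; a(20) = 2; a(21) = 8; a(22) = 10; a(23) = 6; a(24) = 4; a(25) = 10.
The sequence repeats with period 24.
The value 4 first appears (with i ≥ 2) at a(6).

6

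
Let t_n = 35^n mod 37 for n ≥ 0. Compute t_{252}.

t_0 = 1,  t_1 = 35,  t_2 = 4,  t_3 = 29,  t_4 = 16,  t_5 = 5,  t_6 = 27,  t_7 = 20,  t_8 = 34,  t_9 = 6,  t_{10} = 25,  t_{11} = 24,  t_{12} = 26,  t_{13} = 22,  t_{14} = 30,  t_{15} = 14,  t_{16} = 9,  t_{17} = 19,  t_{18} = 36,  t_{19} = 2,  t_{20} = 33,  t_{21} = 8,  t_{22} = 21,  t_{23} = 32,  t_{24} = 10,  t_{25} = 17,  t_{26} = 3,  t_{27} = 31,  t_{28} = 12,  t_{29} = 13,  t_{30} = 11,  t_{31} = 15,  t_{32} = 7,  t_{33} = 23,  t_{34} = 28,  t_{35} = 18,  t_{36} = 1.
The sequence repeats with period 36.
(252 - 0) mod 36 = 0, so t_{252} = t_0 = 1.

1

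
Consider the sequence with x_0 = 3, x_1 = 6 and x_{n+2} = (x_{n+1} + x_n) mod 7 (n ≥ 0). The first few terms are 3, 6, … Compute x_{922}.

Computing terms: x_0 = 3; x_1 = 6; x_2 = 2; x_3 = 1; x_4 = 3; x_5 = 4; x_6 = 0; x_7 = 4; x_8 = 4; x_9 = 1; x_{10} = 5; x_{11} = 6; x_{12} = 4; x_{13} = 3; x_{14} = 0; x_{15} = 3; x_{16} = 3; x_{17} = 6.
The sequence repeats with period 16.
So x_{922} = x_{0 + ((922-0) mod 16)} = x_{10} = 5.

5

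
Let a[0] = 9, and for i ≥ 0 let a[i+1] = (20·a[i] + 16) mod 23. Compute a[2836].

We have a[0] = 9,  a[1] = 12,  a[2] = 3,  a[3] = 7,  a[4] = 18,  a[5] = 8,  a[6] = 15,  a[7] = 17,  a[8] = 11,  a[9] = 6,  a[10] = 21,  a[11] = 22,  a[12] = 19,  a[13] = 5,  a[14] = 1,  a[15] = 13,  a[16] = 0,  a[17] = 16,  a[18] = 14,  a[19] = 20,  a[20] = 2,  a[21] = 10,  a[22] = 9.
Since a[22] = a[0] = 9, the sequence is periodic with period 22.
So a[2836] = a[0 + ((2836-0) mod 22)] = a[20] = 2.

2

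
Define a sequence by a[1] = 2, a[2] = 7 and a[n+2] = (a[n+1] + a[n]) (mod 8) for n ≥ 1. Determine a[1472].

3

We have a[1] = 2; a[2] = 7; a[3] = 1; a[4] = 0; a[5] = 1; a[6] = 1; a[7] = 2; a[8] = 3; a[9] = 5; a[10] = 0; a[11] = 5; a[12] = 5; a[13] = 2; a[14] = 7.
Since (a[13], a[14]) = (a[1], a[2]) = (2, 7) (two consecutive terms determine the rest), the sequence is periodic with period 12.
(1472 - 1) mod 12 = 7, so a[1472] = a[8] = 3.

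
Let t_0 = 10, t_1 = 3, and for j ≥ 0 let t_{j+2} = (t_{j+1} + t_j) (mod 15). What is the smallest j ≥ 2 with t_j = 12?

t_0 = 10, t_1 = 3, t_2 = 13, t_3 = 1, t_4 = 14, t_5 = 0, t_6 = 14, t_7 = 14, t_8 = 13, t_9 = 12, t_{10} = 10, t_{11} = 7, t_{12} = 2, t_{13} = 9, t_{14} = 11, t_{15} = 5, t_{16} = 1, t_{17} = 6, t_{18} = 7, t_{19} = 13, t_{20} = 5, t_{21} = 3, t_{22} = 8, t_{23} = 11, t_{24} = 4, t_{25} = 0, t_{26} = 4, t_{27} = 4, t_{28} = 8, t_{29} = 12, t_{30} = 5, t_{31} = 2, t_{32} = 7, t_{33} = 9, t_{34} = 1, t_{35} = 10, t_{36} = 11, t_{37} = 6, t_{38} = 2, t_{39} = 8, t_{40} = 10, t_{41} = 3.
The sequence repeats with period 40.
The value 12 first appears (with j ≥ 2) at t_9.

9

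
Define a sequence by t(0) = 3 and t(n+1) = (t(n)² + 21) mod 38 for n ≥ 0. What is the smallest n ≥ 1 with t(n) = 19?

Computing terms: t(0) = 3, t(1) = 30, t(2) = 9, t(3) = 26, t(4) = 13, t(5) = 0, t(6) = 21, t(7) = 6, t(8) = 19, t(9) = 2, t(10) = 25, t(11) = 0.
Since t(11) = t(5) = 0, the sequence is eventually periodic: after a pre-period of length 5 it cycles with period 6.
The value 19 first appears (with n ≥ 1) at t(8).

8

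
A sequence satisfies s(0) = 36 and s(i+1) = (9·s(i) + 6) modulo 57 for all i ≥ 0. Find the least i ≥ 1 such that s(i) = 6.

4

Computing terms: s(0) = 36,  s(1) = 45,  s(2) = 12,  s(3) = 0,  s(4) = 6,  s(5) = 3,  s(6) = 33,  s(7) = 18,  s(8) = 54,  s(9) = 36.
Since s(9) = s(0) = 36, the sequence is periodic with period 9.
The value 6 first appears (with i ≥ 1) at s(4).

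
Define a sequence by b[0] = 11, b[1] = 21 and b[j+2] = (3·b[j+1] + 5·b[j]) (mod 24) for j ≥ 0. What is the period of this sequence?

12

Computing terms: b[0] = 11,  b[1] = 21,  b[2] = 22,  b[3] = 3,  b[4] = 23,  b[5] = 12,  b[6] = 7,  b[7] = 9,  b[8] = 14,  b[9] = 15,  b[10] = 19,  b[11] = 12,  b[12] = 11,  b[13] = 21.
Since (b[12], b[13]) = (b[0], b[1]) = (11, 21) (two consecutive terms determine the rest), the sequence is periodic with period 12.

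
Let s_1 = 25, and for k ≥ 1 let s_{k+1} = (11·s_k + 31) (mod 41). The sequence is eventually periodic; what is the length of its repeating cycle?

Computing terms: s_1 = 25; s_2 = 19; s_3 = 35; s_4 = 6; s_5 = 15; s_6 = 32; s_7 = 14; s_8 = 21; s_9 = 16; s_{10} = 2; s_{11} = 12; s_{12} = 40; s_{13} = 20; s_{14} = 5; s_{15} = 4; s_{16} = 34; s_{17} = 36; s_{18} = 17; s_{19} = 13; s_{20} = 10; s_{21} = 18; s_{22} = 24; s_{23} = 8; s_{24} = 37; s_{25} = 28; s_{26} = 11; s_{27} = 29; s_{28} = 22; s_{29} = 27; s_{30} = 0; s_{31} = 31; s_{32} = 3; s_{33} = 23; s_{34} = 38; s_{35} = 39; s_{36} = 9; s_{37} = 7; s_{38} = 26; s_{39} = 30; s_{40} = 33; s_{41} = 25.
Since s_{41} = s_1 = 25, the sequence is periodic with period 40.

40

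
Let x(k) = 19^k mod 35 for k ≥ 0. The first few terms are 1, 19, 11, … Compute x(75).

34

Listing terms: x(0) = 1,  x(1) = 19,  x(2) = 11,  x(3) = 34,  x(4) = 16,  x(5) = 24,  x(6) = 1.
Since x(6) = x(0) = 1, the sequence is periodic with period 6.
So x(75) = x(0 + ((75-0) mod 6)) = x(3) = 34.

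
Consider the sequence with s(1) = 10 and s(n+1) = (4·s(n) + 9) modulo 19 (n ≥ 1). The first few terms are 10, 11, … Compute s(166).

Computing terms: s(1) = 10; s(2) = 11; s(3) = 15; s(4) = 12; s(5) = 0; s(6) = 9; s(7) = 7; s(8) = 18; s(9) = 5; s(10) = 10.
The sequence repeats with period 9.
So s(166) = s(1 + ((166-1) mod 9)) = s(4) = 12.

12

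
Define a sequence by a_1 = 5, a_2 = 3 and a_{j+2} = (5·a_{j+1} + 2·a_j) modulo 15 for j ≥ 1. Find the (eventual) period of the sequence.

We have a_1 = 5,  a_2 = 3,  a_3 = 10,  a_4 = 11,  a_5 = 0,  a_6 = 7,  a_7 = 5,  a_8 = 9,  a_9 = 10,  a_{10} = 8,  a_{11} = 0,  a_{12} = 1,  a_{13} = 5,  a_{14} = 12,  a_{15} = 10,  a_{16} = 14,  a_{17} = 0,  a_{18} = 13,  a_{19} = 5,  a_{20} = 6,  a_{21} = 10,  a_{22} = 2,  a_{23} = 0,  a_{24} = 4,  a_{25} = 5,  a_{26} = 3.
The sequence repeats with period 24.

24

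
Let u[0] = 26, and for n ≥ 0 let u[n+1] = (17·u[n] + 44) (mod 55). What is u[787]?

21

We have u[0] = 26; u[1] = 46; u[2] = 1; u[3] = 6; u[4] = 36; u[5] = 51; u[6] = 31; u[7] = 21; u[8] = 16; u[9] = 41; u[10] = 26.
Since u[10] = u[0] = 26, the sequence is periodic with period 10.
(787 - 0) mod 10 = 7, so u[787] = u[7] = 21.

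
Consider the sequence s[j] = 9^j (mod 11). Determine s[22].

4

Listing terms: s[0] = 1, s[1] = 9, s[2] = 4, s[3] = 3, s[4] = 5, s[5] = 1.
The sequence repeats with period 5.
(22 - 0) mod 5 = 2, so s[22] = s[2] = 4.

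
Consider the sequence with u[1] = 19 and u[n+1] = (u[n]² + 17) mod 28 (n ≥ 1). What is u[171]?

17

Listing terms: u[1] = 19,  u[2] = 14,  u[3] = 17,  u[4] = 26,  u[5] = 21,  u[6] = 10,  u[7] = 5,  u[8] = 14.
Since u[8] = u[2] = 14, the sequence is eventually periodic: after a pre-period of length 1 it cycles with period 6.
For n ≥ 2, u[n] depends only on (n - 2) mod 6. (171 - 2) mod 6 = 1, so u[171] = u[3] = 17.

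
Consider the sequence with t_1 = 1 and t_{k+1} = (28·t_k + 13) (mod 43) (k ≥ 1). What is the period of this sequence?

42

We have t_1 = 1; t_2 = 41; t_3 = 0; t_4 = 13; t_5 = 33; t_6 = 34; t_7 = 19; t_8 = 29; t_9 = 8; t_{10} = 22; t_{11} = 27; t_{12} = 38; t_{13} = 2; t_{14} = 26; t_{15} = 10; t_{16} = 35; t_{17} = 4; t_{18} = 39; t_{19} = 30; t_{20} = 36; t_{21} = 32; t_{22} = 6; t_{23} = 9; t_{24} = 7; t_{25} = 37; t_{26} = 17; t_{27} = 16; t_{28} = 31; t_{29} = 21; t_{30} = 42; t_{31} = 28; t_{32} = 23; t_{33} = 12; t_{34} = 5; t_{35} = 24; t_{36} = 40; t_{37} = 15; t_{38} = 3; t_{39} = 11; t_{40} = 20; t_{41} = 14; t_{42} = 18; t_{43} = 1.
The sequence repeats with period 42.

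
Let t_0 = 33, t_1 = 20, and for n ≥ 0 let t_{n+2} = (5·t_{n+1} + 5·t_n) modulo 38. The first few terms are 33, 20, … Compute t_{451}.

20

Listing terms: t_0 = 33; t_1 = 20; t_2 = 37; t_3 = 19; t_4 = 14; t_5 = 13; t_6 = 21; t_7 = 18; t_8 = 5; t_9 = 1; t_{10} = 30; t_{11} = 3; t_{12} = 13; t_{13} = 4; t_{14} = 9; t_{15} = 27; t_{16} = 28; t_{17} = 9; t_{18} = 33; t_{19} = 20.
The sequence repeats with period 18.
So t_{451} = t_{0 + ((451-0) mod 18)} = t_1 = 20.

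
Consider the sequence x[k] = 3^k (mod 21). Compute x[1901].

12

Listing terms: x[1] = 3,  x[2] = 9,  x[3] = 6,  x[4] = 18,  x[5] = 12,  x[6] = 15,  x[7] = 3.
Since x[7] = x[1] = 3, the sequence is periodic with period 6.
So x[1901] = x[1 + ((1901-1) mod 6)] = x[5] = 12.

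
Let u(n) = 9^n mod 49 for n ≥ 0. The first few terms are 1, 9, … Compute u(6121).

16

Listing terms: u(0) = 1,  u(1) = 9,  u(2) = 32,  u(3) = 43,  u(4) = 44,  u(5) = 4,  u(6) = 36,  u(7) = 30,  u(8) = 25,  u(9) = 29,  u(10) = 16,  u(11) = 46,  u(12) = 22,  u(13) = 2,  u(14) = 18,  u(15) = 15,  u(16) = 37,  u(17) = 39,  u(18) = 8,  u(19) = 23,  u(20) = 11,  u(21) = 1.
Since u(21) = u(0) = 1, the sequence is periodic with period 21.
(6121 - 0) mod 21 = 10, so u(6121) = u(10) = 16.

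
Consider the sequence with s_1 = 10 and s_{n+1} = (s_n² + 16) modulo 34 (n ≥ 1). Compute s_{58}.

14

s_1 = 10, s_2 = 14, s_3 = 8, s_4 = 12, s_5 = 24, s_6 = 14.
Since s_6 = s_2 = 14, the sequence is eventually periodic: after a pre-period of length 1 it cycles with period 4.
For n ≥ 2, s_n depends only on (n - 2) mod 4. (58 - 2) mod 4 = 0, so s_{58} = s_2 = 14.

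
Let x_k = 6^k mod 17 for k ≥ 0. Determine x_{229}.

7

x_0 = 1, x_1 = 6, x_2 = 2, x_3 = 12, x_4 = 4, x_5 = 7, x_6 = 8, x_7 = 14, x_8 = 16, x_9 = 11, x_{10} = 15, x_{11} = 5, x_{12} = 13, x_{13} = 10, x_{14} = 9, x_{15} = 3, x_{16} = 1.
The sequence repeats with period 16.
So x_{229} = x_{0 + ((229-0) mod 16)} = x_5 = 7.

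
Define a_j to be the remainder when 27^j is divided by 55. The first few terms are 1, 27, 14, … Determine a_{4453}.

37

a_0 = 1, a_1 = 27, a_2 = 14, a_3 = 48, a_4 = 31, a_5 = 12, a_6 = 49, a_7 = 3, a_8 = 26, a_9 = 42, a_{10} = 34, a_{11} = 38, a_{12} = 36, a_{13} = 37, a_{14} = 9, a_{15} = 23, a_{16} = 16, a_{17} = 47, a_{18} = 4, a_{19} = 53, a_{20} = 1.
The sequence repeats with period 20.
(4453 - 0) mod 20 = 13, so a_{4453} = a_{13} = 37.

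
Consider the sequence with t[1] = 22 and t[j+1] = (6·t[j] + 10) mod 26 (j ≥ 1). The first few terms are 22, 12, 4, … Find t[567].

4

t[1] = 22; t[2] = 12; t[3] = 4; t[4] = 8; t[5] = 6; t[6] = 20; t[7] = 0; t[8] = 10; t[9] = 18; t[10] = 14; t[11] = 16; t[12] = 2; t[13] = 22.
Since t[13] = t[1] = 22, the sequence is periodic with period 12.
(567 - 1) mod 12 = 2, so t[567] = t[3] = 4.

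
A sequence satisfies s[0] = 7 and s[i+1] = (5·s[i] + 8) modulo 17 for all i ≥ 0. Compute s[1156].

Listing terms: s[0] = 7; s[1] = 9; s[2] = 2; s[3] = 1; s[4] = 13; s[5] = 5; s[6] = 16; s[7] = 3; s[8] = 6; s[9] = 4; s[10] = 11; s[11] = 12; s[12] = 0; s[13] = 8; s[14] = 14; s[15] = 10; s[16] = 7.
The sequence repeats with period 16.
(1156 - 0) mod 16 = 4, so s[1156] = s[4] = 13.

13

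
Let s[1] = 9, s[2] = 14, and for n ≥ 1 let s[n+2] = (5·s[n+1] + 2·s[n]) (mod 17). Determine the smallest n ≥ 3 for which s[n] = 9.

Listing terms: s[1] = 9, s[2] = 14, s[3] = 3, s[4] = 9, s[5] = 0, s[6] = 1, s[7] = 5, s[8] = 10, s[9] = 9, s[10] = 14.
The sequence repeats with period 8.
The value 9 first appears (with n ≥ 3) at s[4].

4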